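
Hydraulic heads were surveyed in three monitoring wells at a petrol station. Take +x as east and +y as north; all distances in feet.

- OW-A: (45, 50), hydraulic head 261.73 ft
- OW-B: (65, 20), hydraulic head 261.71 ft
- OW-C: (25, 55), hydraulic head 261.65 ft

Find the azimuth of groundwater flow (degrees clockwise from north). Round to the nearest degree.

Taking OW-A as reference: OW-B−OW-A = (20, -30, -0.02); OW-C−OW-A = (-20, 5, -0.08).
Determinant of the coordinate differences = 20·5 − (-20)·(-30) = -500.
∂h/∂x = [(-0.02)·5 − (-0.08)·(-30)] / -500 = +0.005000
∂h/∂y = [20·(-0.08) − (-20)·(-0.02)] / -500 = +0.004000
Flow direction (−∇h) has components (-0.005000 E, -0.004000 N).
Azimuth = atan2(E, N) = atan2(-0.005000, -0.004000) = 231.3° ≈ 231°.

231°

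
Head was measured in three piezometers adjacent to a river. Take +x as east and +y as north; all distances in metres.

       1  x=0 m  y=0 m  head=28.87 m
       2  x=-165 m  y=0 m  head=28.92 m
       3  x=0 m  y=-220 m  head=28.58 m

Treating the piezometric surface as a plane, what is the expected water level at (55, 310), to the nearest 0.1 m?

29.3 m

∂h/∂x = (28.92 − 28.87) / (-165 − 0) = -0.0003030
∂h/∂y = (28.58 − 28.87) / (-220 − 0) = +0.001318
h(55, 310) = 28.87 + (-0.0003030)·(55) + (+0.001318)·(310) = 28.87 -0.017 +0.409 = 29.262 m.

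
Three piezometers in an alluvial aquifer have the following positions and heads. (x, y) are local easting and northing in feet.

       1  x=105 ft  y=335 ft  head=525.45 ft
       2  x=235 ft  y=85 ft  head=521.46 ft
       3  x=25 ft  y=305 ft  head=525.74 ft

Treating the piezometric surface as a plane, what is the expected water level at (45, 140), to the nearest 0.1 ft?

523.6 ft

Taking 1 as reference: 2−1 = (130, -250, -3.99); 3−1 = (-80, -30, +0.29).
Solve a·Δx + b·Δy = Δh: det = 130·(-30) − (-80)·(-250) = -23900.
∂h/∂x = [(-3.99)·(-30) − (+0.29)·(-250)] / -23900 = -0.008042
∂h/∂y = [130·(+0.29) − (-80)·(-3.99)] / -23900 = +0.01178
h(45, 140) = 525.45 + (-0.008042)·(-60) + (+0.01178)·(-195) = 525.45 +0.483 -2.297 = 523.636 ft.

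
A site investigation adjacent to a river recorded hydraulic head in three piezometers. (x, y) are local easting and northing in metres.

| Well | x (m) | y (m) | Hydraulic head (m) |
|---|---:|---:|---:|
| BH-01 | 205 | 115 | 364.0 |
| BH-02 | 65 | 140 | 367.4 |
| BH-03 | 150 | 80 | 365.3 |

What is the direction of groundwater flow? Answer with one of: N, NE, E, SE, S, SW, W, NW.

E

Differences from BH-01: to BH-02 (Δx, Δy, Δh) = (-140, 25, +3.4); to BH-03 = (-55, -35, +1.3).
Solve a·Δx + b·Δy = Δh: det = (-140)·(-35) − (-55)·25 = 6275.
∂h/∂x = [(+3.4)·(-35) − (+1.3)·25] / 6275 = -0.02414
∂h/∂y = [(-140)·(+1.3) − (-55)·(+3.4)] / 6275 = +0.0007968
Flow = −∇h = (+0.02414 east, -0.0007968 north), which points east.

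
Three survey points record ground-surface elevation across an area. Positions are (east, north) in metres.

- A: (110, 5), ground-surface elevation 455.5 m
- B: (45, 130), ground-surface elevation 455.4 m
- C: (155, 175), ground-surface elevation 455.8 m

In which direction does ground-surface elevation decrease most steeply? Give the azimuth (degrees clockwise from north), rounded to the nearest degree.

255°

Differences from A: to B (Δx, Δy, Δh) = (-65, 125, -0.1); to C = (45, 170, +0.3).
Determinant of the coordinate differences = (-65)·170 − 45·125 = -16675.
∂z/∂x = [(-0.1)·170 − (+0.3)·125] / -16675 = +0.003268
∂z/∂y = [(-65)·(+0.3) − 45·(-0.1)] / -16675 = +0.0008996
Steepest decrease is along −∇f: components (-0.003268 E, -0.0008996 N).
Azimuth = atan2(-0.003268, -0.0008996) = 254.6° ≈ 255°.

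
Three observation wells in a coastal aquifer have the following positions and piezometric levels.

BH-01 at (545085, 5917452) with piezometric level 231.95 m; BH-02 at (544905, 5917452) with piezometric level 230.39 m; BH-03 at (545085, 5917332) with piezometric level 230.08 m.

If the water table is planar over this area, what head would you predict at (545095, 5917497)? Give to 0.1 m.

232.7 m

∂h/∂x = (230.39 − 231.95) / (544905 − 545085) = +0.008667
∂h/∂y = (230.08 − 231.95) / (5917332 − 5917452) = +0.01558
h(545095, 5917497) = 231.95 + (+0.008667)·(10) + (+0.01558)·(45) = 231.95 +0.087 +0.701 = 232.738 m.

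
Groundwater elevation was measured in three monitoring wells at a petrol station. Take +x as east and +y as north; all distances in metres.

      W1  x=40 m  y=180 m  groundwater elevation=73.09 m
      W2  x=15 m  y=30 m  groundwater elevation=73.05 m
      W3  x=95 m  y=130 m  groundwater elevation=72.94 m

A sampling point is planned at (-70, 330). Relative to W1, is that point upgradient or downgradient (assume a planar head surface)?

Differences from W1: to W2 (Δx, Δy, Δh) = (-25, -150, -0.04); to W3 = (55, -50, -0.15).
Determinant of the coordinate differences = (-25)·(-50) − 55·(-150) = 9500.
∂h/∂x = [(-0.04)·(-50) − (-0.15)·(-150)] / 9500 = -0.002158
∂h/∂y = [(-25)·(-0.15) − 55·(-0.04)] / 9500 = +0.0006263
Head at (-70, 330) = 73.09 + (-0.002158)·(-110) + (+0.0006263)·(150) = 73.42 m.
That is higher than the 73.09 m at W1, so the point is upgradient.

upgradient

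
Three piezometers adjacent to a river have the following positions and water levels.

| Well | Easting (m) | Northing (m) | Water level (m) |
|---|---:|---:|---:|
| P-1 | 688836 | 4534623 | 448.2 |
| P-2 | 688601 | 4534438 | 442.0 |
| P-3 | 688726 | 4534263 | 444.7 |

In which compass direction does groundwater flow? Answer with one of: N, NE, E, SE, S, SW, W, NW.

W

Taking P-1 as reference: P-2−P-1 = (-235, -185, -6.2); P-3−P-1 = (-110, -360, -3.5).
Determinant of the coordinate differences = (-235)·(-360) − (-110)·(-185) = 64250.
∂h/∂x = [(-6.2)·(-360) − (-3.5)·(-185)] / 64250 = +0.02466
∂h/∂y = [(-235)·(-3.5) − (-110)·(-6.2)] / 64250 = +0.002187
Flow = −∇h = (-0.02466 east, -0.002187 north), which points west.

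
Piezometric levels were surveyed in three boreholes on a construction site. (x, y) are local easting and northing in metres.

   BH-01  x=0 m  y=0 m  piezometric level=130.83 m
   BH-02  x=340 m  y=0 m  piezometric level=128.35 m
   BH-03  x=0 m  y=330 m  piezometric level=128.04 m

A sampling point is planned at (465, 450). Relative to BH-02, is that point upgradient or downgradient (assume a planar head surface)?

downgradient

∂h/∂x = (128.35 − 130.83) / (340 − 0) = -0.007294
∂h/∂y = (128.04 − 130.83) / (330 − 0) = -0.008455
Head at (465, 450) = 130.83 + (-0.007294)·(465) + (-0.008455)·(450) = 123.63 m.
That is lower than the 128.35 m at BH-02, so the point is downgradient.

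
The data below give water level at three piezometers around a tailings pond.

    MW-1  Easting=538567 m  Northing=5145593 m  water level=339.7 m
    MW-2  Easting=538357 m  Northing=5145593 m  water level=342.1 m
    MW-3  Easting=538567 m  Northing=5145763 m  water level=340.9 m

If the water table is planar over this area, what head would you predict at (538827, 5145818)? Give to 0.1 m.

∂h/∂x = (342.1 − 339.7) / (538357 − 538567) = -0.01143
∂h/∂y = (340.9 − 339.7) / (5145763 − 5145593) = +0.007059
h(538827, 5145818) = 339.7 + (-0.01143)·(260) + (+0.007059)·(225) = 339.7 -2.971 +1.588 = 338.317 m.

338.3 m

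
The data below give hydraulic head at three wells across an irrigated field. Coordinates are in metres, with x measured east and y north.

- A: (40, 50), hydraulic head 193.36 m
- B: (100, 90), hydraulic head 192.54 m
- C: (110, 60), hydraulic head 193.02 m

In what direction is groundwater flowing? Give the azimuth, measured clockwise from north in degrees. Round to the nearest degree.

Differences from A: to B (Δx, Δy, Δh) = (60, 40, -0.82); to C = (70, 10, -0.34).
Determinant of the coordinate differences = 60·10 − 70·40 = -2200.
∂h/∂x = [(-0.82)·10 − (-0.34)·40] / -2200 = -0.002455
∂h/∂y = [60·(-0.34) − 70·(-0.82)] / -2200 = -0.01682
Flow direction (−∇h) has components (+0.002455 E, +0.01682 N).
Azimuth = atan2(E, N) = atan2(+0.002455, +0.01682) = 8.3° ≈ 008°.

008°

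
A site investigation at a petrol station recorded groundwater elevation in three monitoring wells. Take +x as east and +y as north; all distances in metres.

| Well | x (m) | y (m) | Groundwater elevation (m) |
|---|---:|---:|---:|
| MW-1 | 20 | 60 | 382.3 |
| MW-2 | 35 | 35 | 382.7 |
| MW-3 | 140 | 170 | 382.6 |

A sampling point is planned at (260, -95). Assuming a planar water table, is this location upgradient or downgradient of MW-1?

upgradient

Taking MW-1 as reference: MW-2−MW-1 = (15, -25, +0.4); MW-3−MW-1 = (120, 110, +0.3).
Solve a·Δx + b·Δy = Δh: det = 15·110 − 120·(-25) = 4650.
∂h/∂x = [(+0.4)·110 − (+0.3)·(-25)] / 4650 = +0.01108
∂h/∂y = [15·(+0.3) − 120·(+0.4)] / 4650 = -0.009355
Head at (260, -95) = 382.3 + (+0.01108)·(240) + (-0.009355)·(-155) = 386.41 m.
That is higher than the 382.3 m at MW-1, so the point is upgradient.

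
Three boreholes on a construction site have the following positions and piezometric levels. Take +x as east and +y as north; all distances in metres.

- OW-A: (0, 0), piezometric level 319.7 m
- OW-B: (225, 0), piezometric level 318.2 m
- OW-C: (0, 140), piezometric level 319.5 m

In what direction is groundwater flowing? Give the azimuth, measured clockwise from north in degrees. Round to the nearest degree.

∂h/∂x = (318.2 − 319.7) / (225 − 0) = -0.006667
∂h/∂y = (319.5 − 319.7) / (140 − 0) = -0.001429
Flow direction (−∇h) has components (+0.006667 E, +0.001429 N).
Azimuth = atan2(E, N) = atan2(+0.006667, +0.001429) = 77.9° ≈ 078°.

078°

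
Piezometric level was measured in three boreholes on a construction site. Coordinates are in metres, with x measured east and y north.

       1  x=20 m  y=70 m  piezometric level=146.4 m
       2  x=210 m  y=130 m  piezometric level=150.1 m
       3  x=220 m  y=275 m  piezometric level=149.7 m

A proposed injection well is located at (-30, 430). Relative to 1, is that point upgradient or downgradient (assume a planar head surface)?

downgradient

Three-point gradient (reference 1): Δ to 2 = (190, 60, +3.7), Δ to 3 = (200, 205, +3.3).
∂h/∂x = +0.02080, ∂h/∂y = -0.004193 (det = 26950).
Head at (-30, 430) = 146.4 + (+0.02080)·(-50) + (-0.004193)·(360) = 143.85 m.
That is lower than the 146.4 m at 1, so the point is downgradient.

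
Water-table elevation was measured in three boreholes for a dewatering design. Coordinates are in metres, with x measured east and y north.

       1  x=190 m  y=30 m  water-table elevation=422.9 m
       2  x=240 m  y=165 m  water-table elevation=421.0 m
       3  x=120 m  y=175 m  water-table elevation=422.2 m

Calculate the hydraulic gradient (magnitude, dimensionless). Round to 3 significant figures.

0.0148

Taking 1 as reference: 2−1 = (50, 135, -1.9); 3−1 = (-70, 145, -0.7).
Determinant of the coordinate differences = 50·145 − (-70)·135 = 16700.
∂h/∂x = [(-1.9)·145 − (-0.7)·135] / 16700 = -0.01084
∂h/∂y = [50·(-0.7) − (-70)·(-1.9)] / 16700 = -0.01006
|∇h| = √(-0.01084² + -0.01006²) = 0.01479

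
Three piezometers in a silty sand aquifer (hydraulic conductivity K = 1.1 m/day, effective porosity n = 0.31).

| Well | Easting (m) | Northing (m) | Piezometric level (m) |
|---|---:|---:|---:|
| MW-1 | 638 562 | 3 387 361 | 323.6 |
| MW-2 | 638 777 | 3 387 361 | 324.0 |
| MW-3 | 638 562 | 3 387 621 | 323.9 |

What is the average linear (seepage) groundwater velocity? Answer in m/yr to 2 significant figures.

2.8 m/yr

∂h/∂x = (324.0 − 323.6) / (638777 − 638562) = +0.001860
∂h/∂y = (323.9 − 323.6) / (3387621 − 3387361) = +0.001154
|∇h| = √(0.001860² + 0.001154²) = 0.002189
Seepage velocity v = K·i/n = 1.1 × 0.002189 / 0.31 = 0.007767 m/day = 2.837 m/yr.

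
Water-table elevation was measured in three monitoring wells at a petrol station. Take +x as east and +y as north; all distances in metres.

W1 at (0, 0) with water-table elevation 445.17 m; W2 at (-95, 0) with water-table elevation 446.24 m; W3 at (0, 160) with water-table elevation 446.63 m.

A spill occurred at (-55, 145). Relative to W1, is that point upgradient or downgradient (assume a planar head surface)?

upgradient

∂h/∂x = (446.24 − 445.17) / (-95 − 0) = -0.01126
∂h/∂y = (446.63 − 445.17) / (160 − 0) = +0.009125
Head at (-55, 145) = 445.17 + (-0.01126)·(-55) + (+0.009125)·(145) = 447.11 m.
That is higher than the 445.17 m at W1, so the point is upgradient.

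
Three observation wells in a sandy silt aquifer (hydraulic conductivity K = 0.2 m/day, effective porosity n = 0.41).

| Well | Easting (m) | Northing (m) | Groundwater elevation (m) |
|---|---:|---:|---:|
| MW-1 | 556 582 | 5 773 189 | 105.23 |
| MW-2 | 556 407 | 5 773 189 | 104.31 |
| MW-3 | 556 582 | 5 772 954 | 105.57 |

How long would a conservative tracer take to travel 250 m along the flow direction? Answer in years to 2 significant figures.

∂h/∂x = (104.31 − 105.23) / (556407 − 556582) = +0.005257
∂h/∂y = (105.57 − 105.23) / (5772954 − 5773189) = -0.001447
|∇h| = √(0.005257² + -0.001447²) = 0.005453
Seepage velocity v = K·i/n = 0.2 × 0.005453 / 0.41 = 0.00266 m/day.
t = 250 / 0.00266 = 9.398e+04 days = 257 years.

260 years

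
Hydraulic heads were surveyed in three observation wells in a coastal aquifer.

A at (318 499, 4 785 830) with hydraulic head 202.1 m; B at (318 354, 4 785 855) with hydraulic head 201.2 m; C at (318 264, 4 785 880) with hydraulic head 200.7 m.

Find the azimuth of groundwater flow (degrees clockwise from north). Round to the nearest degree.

Differences from A: to B (Δx, Δy, Δh) = (-145, 25, -0.9); to C = (-235, 50, -1.4).
Determinant of the coordinate differences = (-145)·50 − (-235)·25 = -1375.
∂h/∂x = [(-0.9)·50 − (-1.4)·25] / -1375 = +0.007273
∂h/∂y = [(-145)·(-1.4) − (-235)·(-0.9)] / -1375 = +0.006182
Flow direction (−∇h) has components (-0.007273 E, -0.006182 N).
Azimuth = atan2(E, N) = atan2(-0.007273, -0.006182) = 229.6° ≈ 230°.

230°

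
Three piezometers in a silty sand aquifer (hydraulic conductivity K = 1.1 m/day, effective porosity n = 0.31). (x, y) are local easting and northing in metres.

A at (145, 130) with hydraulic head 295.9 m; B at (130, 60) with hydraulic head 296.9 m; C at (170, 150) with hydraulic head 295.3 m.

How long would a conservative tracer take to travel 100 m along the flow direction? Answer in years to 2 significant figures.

4.1 years

Three-point gradient (reference A): Δ to B = (-15, -70, +1.0), Δ to C = (25, 20, -0.6).
∂h/∂x = -0.01517, ∂h/∂y = -0.01103 (det = 1450).
|∇h| = √(-0.01517² + -0.01103²) = 0.01876
Seepage velocity v = K·i/n = 1.1 × 0.01876 / 0.31 = 0.06657 m/day.
t = 100 / 0.06657 = 1502 days = 4.11 years.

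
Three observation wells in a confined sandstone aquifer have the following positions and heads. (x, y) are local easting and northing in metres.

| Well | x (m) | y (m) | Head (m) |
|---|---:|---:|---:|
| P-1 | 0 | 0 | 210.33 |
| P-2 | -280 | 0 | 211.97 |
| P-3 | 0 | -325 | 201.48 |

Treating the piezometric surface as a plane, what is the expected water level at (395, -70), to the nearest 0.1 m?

206.1 m

∂h/∂x = (211.97 − 210.33) / (-280 − 0) = -0.005857
∂h/∂y = (201.48 − 210.33) / (-325 − 0) = +0.02723
h(395, -70) = 210.33 + (-0.005857)·(395) + (+0.02723)·(-70) = 210.33 -2.314 -1.906 = 206.110 m.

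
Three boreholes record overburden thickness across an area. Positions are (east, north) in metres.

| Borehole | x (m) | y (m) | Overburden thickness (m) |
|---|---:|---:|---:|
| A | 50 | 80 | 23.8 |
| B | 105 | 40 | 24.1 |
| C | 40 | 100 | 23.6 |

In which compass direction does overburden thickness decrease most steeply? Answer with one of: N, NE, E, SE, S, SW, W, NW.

Differences from A: to B (Δx, Δy, Δh) = (55, -40, +0.3); to C = (-10, 20, -0.2).
Solve a·Δx + b·Δy = Δd: det = 55·20 − (-10)·(-40) = 700.
∂d/∂x = [(+0.3)·20 − (-0.2)·(-40)] / 700 = -0.002857
∂d/∂y = [55·(-0.2) − (-10)·(+0.3)] / 700 = -0.01143
Steepest decrease is along −∇f = (+0.002857 E, +0.01143 N) → north.

N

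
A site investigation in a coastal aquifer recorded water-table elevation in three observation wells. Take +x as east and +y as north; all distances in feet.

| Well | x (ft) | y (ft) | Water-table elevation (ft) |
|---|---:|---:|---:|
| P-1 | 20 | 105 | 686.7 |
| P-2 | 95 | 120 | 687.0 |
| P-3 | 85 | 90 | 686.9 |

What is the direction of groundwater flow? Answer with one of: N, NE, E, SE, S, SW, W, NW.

SW

Three-point gradient (reference P-1): Δ to P-2 = (75, 15, +0.3), Δ to P-3 = (65, -15, +0.2).
∂h/∂x = +0.003571, ∂h/∂y = +0.002143 (det = -2100).
Flow = −∇h = (-0.003571 east, -0.002143 north), which points southwest.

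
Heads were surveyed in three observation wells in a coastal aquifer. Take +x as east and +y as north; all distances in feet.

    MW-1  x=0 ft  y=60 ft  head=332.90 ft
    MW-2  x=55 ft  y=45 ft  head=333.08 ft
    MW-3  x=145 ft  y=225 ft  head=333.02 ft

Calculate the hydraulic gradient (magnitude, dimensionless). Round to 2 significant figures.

0.0033

Three-point gradient (reference MW-1): Δ to MW-2 = (55, -15, +0.18), Δ to MW-3 = (145, 165, +0.12).
∂h/∂x = +0.002800, ∂h/∂y = -0.001733 (det = 11250).
|∇h| = √(0.002800² + -0.001733²) = 0.003293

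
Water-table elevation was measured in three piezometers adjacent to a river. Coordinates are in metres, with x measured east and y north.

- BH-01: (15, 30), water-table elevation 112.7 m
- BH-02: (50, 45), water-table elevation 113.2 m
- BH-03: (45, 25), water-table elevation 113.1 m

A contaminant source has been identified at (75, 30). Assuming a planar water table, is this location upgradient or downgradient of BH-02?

With h = a·x + b·y + c and BH-01 as origin, the differences give:
  35·a + 15·b = +0.5
  30·a + (-5)·b = +0.4
Eliminate b (×(-5) and ×15, subtract): -625·a = -8.50 → a = ∂h/∂x = +0.01360
Back-substitute: b = ∂h/∂y = +0.001600.
Head at (75, 30) = 112.7 + (+0.01360)·(60) + (+0.001600)·(0) = 113.52 m.
That is higher than the 113.2 m at BH-02, so the point is upgradient.

upgradient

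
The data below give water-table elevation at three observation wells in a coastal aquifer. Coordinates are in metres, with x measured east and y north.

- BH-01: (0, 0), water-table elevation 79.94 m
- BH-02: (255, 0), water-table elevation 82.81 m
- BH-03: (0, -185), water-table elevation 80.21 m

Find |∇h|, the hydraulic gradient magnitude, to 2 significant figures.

0.011

∂h/∂x = (82.81 − 79.94) / (255 − 0) = +0.01125
∂h/∂y = (80.21 − 79.94) / (-185 − 0) = -0.001459
|∇h| = √(0.01125² + -0.001459²) = 0.01134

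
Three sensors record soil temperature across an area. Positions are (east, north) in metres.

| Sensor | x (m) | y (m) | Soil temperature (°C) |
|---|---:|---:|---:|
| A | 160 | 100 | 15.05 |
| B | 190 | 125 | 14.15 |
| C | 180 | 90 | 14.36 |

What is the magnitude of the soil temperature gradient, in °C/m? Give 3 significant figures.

0.0330 °C/m

Differences from A: to B (Δx, Δy, Δh) = (30, 25, -0.90); to C = (20, -10, -0.69).
Determinant of the coordinate differences = 30·(-10) − 20·25 = -800.
∂T/∂x = [(-0.90)·(-10) − (-0.69)·25] / -800 = -0.03281
∂T/∂y = [30·(-0.69) − 20·(-0.90)] / -800 = +0.003375
|∇f| = √(-0.03281² + 0.003375²) = 0.03298 °C/m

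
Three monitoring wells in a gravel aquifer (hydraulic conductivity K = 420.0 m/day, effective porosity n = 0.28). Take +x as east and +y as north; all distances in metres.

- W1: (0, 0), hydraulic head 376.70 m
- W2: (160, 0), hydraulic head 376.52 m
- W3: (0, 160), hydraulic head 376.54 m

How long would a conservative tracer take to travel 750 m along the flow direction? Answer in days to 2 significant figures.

∂h/∂x = (376.52 − 376.70) / (160 − 0) = -0.001125
∂h/∂y = (376.54 − 376.70) / (160 − 0) = -0.0010000
|∇h| = √(-0.001125² + -0.0010000²) = 0.001505
Seepage velocity v = K·i/n = 420.0 × 0.001505 / 0.28 = 2.257 m/day.
t = 750 / 2.257 = 332.3 days.

330 days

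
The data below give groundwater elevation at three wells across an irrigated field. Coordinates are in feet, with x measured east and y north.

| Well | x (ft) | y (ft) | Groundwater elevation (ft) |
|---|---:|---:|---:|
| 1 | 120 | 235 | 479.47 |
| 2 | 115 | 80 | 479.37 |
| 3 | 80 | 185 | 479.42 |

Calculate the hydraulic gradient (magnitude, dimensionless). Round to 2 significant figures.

0.00078

With h = a·x + b·y + c and 1 as origin, the differences give:
  (-5)·a + (-155)·b = -0.10
  (-40)·a + (-50)·b = -0.05
Eliminate b (×(-50) and ×(-155), subtract): -5950·a = -2.750 → a = ∂h/∂x = +0.0004622
Back-substitute: b = ∂h/∂y = +0.0006303.
|∇h| = √(0.0004622² + 0.0006303²) = 0.0007816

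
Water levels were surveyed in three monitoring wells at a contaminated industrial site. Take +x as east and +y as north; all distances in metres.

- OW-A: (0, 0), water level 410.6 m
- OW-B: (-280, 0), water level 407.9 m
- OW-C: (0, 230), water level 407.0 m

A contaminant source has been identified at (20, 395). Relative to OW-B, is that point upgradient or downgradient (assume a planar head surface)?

downgradient

∂h/∂x = (407.9 − 410.6) / (-280 − 0) = +0.009643
∂h/∂y = (407.0 − 410.6) / (230 − 0) = -0.01565
Head at (20, 395) = 410.6 + (+0.009643)·(20) + (-0.01565)·(395) = 404.61 m.
That is lower than the 407.9 m at OW-B, so the point is downgradient.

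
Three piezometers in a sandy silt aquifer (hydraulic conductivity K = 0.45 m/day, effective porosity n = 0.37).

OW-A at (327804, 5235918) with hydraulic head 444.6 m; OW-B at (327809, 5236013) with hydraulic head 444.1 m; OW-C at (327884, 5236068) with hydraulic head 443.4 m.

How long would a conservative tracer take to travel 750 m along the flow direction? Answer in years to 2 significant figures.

Taking OW-A as reference: OW-B−OW-A = (5, 95, -0.5); OW-C−OW-A = (80, 150, -1.2).
Solve a·Δx + b·Δy = Δh: det = 5·150 − 80·95 = -6850.
∂h/∂x = [(-0.5)·150 − (-1.2)·95] / -6850 = -0.005693
∂h/∂y = [5·(-1.2) − 80·(-0.5)] / -6850 = -0.004964
|∇h| = √(-0.005693² + -0.004964²) = 0.007553
Seepage velocity v = K·i/n = 0.45 × 0.007553 / 0.37 = 0.009186 m/day.
t = 750 / 0.009186 = 8.165e+04 days = 224 years.

220 years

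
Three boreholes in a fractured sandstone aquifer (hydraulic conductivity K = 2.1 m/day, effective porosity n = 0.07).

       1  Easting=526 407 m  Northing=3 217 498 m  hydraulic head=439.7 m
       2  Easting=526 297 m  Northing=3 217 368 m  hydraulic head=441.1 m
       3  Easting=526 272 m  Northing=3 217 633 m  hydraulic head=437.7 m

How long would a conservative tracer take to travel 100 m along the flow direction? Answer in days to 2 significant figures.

Taking 1 as reference: 2−1 = (-110, -130, +1.4); 3−1 = (-135, 135, -2.0).
Solve a·Δx + b·Δy = Δh: det = (-110)·135 − (-135)·(-130) = -32400.
∂h/∂x = [(+1.4)·135 − (-2.0)·(-130)] / -32400 = +0.002191
∂h/∂y = [(-110)·(-2.0) − (-135)·(+1.4)] / -32400 = -0.01262
|∇h| = √(0.002191² + -0.01262²) = 0.01281
Seepage velocity v = K·i/n = 2.1 × 0.01281 / 0.07 = 0.3843 m/day.
t = 100 / 0.3843 = 260.2 days.

260 days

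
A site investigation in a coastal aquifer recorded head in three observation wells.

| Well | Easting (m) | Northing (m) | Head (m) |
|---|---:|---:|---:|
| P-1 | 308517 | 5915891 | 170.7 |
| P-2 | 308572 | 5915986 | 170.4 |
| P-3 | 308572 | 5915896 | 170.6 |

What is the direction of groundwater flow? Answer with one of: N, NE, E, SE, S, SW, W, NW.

NE

Differences from P-1: to P-2 (Δx, Δy, Δh) = (55, 95, -0.3); to P-3 = (55, 5, -0.1).
Solve a·Δx + b·Δy = Δh: det = 55·5 − 55·95 = -4950.
∂h/∂x = [(-0.3)·5 − (-0.1)·95] / -4950 = -0.001616
∂h/∂y = [55·(-0.1) − 55·(-0.3)] / -4950 = -0.002222
Flow = −∇h = (+0.001616 east, +0.002222 north), which points northeast.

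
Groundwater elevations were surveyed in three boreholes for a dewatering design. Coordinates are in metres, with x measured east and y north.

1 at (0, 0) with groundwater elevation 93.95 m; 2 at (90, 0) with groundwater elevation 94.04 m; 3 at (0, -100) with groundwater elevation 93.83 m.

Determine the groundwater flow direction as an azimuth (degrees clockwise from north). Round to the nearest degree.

∂h/∂x = (94.04 − 93.95) / (90 − 0) = +0.001000
∂h/∂y = (93.83 − 93.95) / (-100 − 0) = +0.001200
Flow direction (−∇h) has components (-0.001000 E, -0.001200 N).
Azimuth = atan2(E, N) = atan2(-0.001000, -0.001200) = 219.8° ≈ 220°.

220°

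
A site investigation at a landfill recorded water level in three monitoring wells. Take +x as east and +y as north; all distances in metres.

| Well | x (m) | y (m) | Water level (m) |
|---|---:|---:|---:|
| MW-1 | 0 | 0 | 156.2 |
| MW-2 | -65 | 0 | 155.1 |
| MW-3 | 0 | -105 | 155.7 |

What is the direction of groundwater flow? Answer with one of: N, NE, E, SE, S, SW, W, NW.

W

∂h/∂x = (155.1 − 156.2) / (-65 − 0) = +0.01692
∂h/∂y = (155.7 − 156.2) / (-105 − 0) = +0.004762
Flow = −∇h = (-0.01692 east, -0.004762 north), which points west.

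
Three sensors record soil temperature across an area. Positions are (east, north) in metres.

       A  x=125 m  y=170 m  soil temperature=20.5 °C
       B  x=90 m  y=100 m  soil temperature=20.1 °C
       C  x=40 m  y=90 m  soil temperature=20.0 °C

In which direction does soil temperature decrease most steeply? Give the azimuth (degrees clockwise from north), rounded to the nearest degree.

Differences from A: to B (Δx, Δy, Δh) = (-35, -70, -0.4); to C = (-85, -80, -0.5).
Solve a·Δx + b·Δy = ΔT: det = (-35)·(-80) − (-85)·(-70) = -3150.
∂T/∂x = [(-0.4)·(-80) − (-0.5)·(-70)] / -3150 = +0.0009524
∂T/∂y = [(-35)·(-0.5) − (-85)·(-0.4)] / -3150 = +0.005238
Steepest decrease is along −∇f: components (-0.0009524 E, -0.005238 N).
Azimuth = atan2(-0.0009524, -0.005238) = 190.3° ≈ 190°.

190°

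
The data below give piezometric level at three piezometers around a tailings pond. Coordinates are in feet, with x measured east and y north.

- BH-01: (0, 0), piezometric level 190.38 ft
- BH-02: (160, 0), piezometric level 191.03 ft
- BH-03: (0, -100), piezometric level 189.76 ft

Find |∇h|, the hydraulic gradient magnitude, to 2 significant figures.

0.0074

∂h/∂x = (191.03 − 190.38) / (160 − 0) = +0.004063
∂h/∂y = (189.76 − 190.38) / (-100 − 0) = +0.006200
|∇h| = √(0.004063² + 0.006200²) = 0.007413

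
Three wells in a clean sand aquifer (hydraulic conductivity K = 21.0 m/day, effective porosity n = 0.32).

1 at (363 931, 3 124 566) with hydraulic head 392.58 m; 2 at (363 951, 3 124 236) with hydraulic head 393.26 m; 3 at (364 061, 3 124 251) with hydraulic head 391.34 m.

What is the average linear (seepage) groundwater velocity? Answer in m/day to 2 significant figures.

1.1 m/day

With h = a·x + b·y + c and 1 as origin, the differences give:
  20·a + (-330)·b = +0.68
  130·a + (-315)·b = -1.24
Eliminate b (×(-315) and ×(-330), subtract): 36600·a = -623.400 → a = ∂h/∂x = -0.01703
Back-substitute: b = ∂h/∂y = -0.003093.
|∇h| = √(-0.01703² + -0.003093²) = 0.01731
Seepage velocity v = K·i/n = 21.0 × 0.01731 / 0.32 = 1.136 m/day.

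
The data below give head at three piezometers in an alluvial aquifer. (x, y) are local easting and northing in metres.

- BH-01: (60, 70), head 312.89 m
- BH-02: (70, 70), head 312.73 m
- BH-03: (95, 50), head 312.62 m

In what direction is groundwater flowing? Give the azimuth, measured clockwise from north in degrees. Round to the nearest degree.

Taking BH-01 as reference: BH-02−BH-01 = (10, 0, -0.16); BH-03−BH-01 = (35, -20, -0.27).
Determinant of the coordinate differences = 10·(-20) − 35·0 = -200.
∂h/∂x = [(-0.16)·(-20) − (-0.27)·0] / -200 = -0.01600
∂h/∂y = [10·(-0.27) − 35·(-0.16)] / -200 = -0.01450
Flow direction (−∇h) has components (+0.01600 E, +0.01450 N).
Azimuth = atan2(E, N) = atan2(+0.01600, +0.01450) = 47.8° ≈ 048°.

048°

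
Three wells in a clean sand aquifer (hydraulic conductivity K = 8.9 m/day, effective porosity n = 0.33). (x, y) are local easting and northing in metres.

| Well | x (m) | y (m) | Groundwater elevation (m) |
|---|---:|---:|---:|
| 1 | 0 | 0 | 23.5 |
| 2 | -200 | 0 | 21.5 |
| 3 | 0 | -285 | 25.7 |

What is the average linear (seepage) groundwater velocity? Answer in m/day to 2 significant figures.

0.34 m/day

∂h/∂x = (21.5 − 23.5) / (-200 − 0) = +0.01000
∂h/∂y = (25.7 − 23.5) / (-285 − 0) = -0.007719
|∇h| = √(0.01000² + -0.007719²) = 0.01263
Seepage velocity v = K·i/n = 8.9 × 0.01263 / 0.33 = 0.3406 m/day.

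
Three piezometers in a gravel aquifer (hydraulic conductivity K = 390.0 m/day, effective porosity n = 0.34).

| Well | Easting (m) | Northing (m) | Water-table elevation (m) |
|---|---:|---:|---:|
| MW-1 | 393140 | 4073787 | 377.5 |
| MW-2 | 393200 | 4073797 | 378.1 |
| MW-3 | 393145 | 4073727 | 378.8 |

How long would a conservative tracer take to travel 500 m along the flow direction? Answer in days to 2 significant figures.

Differences from MW-1: to MW-2 (Δx, Δy, Δh) = (60, 10, +0.6); to MW-3 = (5, -60, +1.3).
Solve a·Δx + b·Δy = Δh: det = 60·(-60) − 5·10 = -3650.
∂h/∂x = [(+0.6)·(-60) − (+1.3)·10] / -3650 = +0.01342
∂h/∂y = [60·(+1.3) − 5·(+0.6)] / -3650 = -0.02055
|∇h| = √(0.01342² + -0.02055²) = 0.02454
Seepage velocity v = K·i/n = 390.0 × 0.02454 / 0.34 = 28.15 m/day.
t = 500 / 28.15 = 17.76 days.

18 days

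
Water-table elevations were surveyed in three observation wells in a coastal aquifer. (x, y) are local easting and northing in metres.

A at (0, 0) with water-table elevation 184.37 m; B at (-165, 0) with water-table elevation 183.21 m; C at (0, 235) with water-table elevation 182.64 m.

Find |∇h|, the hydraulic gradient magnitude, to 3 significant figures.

0.0102

∂h/∂x = (183.21 − 184.37) / (-165 − 0) = +0.007030
∂h/∂y = (182.64 − 184.37) / (235 − 0) = -0.007362
|∇h| = √(0.007030² + -0.007362²) = 0.01018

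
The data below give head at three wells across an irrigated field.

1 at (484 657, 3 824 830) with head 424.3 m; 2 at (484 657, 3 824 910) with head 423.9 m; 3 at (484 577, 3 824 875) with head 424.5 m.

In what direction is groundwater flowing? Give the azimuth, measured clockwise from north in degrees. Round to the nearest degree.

Taking 1 as reference: 2−1 = (0, 80, -0.4); 3−1 = (-80, 45, +0.2).
Solve a·Δx + b·Δy = Δh: det = 0·45 − (-80)·80 = 6400.
∂h/∂x = [(-0.4)·45 − (+0.2)·80] / 6400 = -0.005313
∂h/∂y = [0·(+0.2) − (-80)·(-0.4)] / 6400 = -0.005000
Flow direction (−∇h) has components (+0.005313 E, +0.005000 N).
Azimuth = atan2(E, N) = atan2(+0.005313, +0.005000) = 46.7° ≈ 047°.

047°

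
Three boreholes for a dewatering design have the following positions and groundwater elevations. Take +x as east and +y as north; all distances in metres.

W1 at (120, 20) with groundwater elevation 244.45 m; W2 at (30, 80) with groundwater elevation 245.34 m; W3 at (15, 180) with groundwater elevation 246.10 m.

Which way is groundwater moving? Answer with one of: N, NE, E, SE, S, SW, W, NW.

SE

Differences from W1: to W2 (Δx, Δy, Δh) = (-90, 60, +0.89); to W3 = (-105, 160, +1.65).
Solve a·Δx + b·Δy = Δh: det = (-90)·160 − (-105)·60 = -8100.
∂h/∂x = [(+0.89)·160 − (+1.65)·60] / -8100 = -0.005358
∂h/∂y = [(-90)·(+1.65) − (-105)·(+0.89)] / -8100 = +0.006796
Flow = −∇h = (+0.005358 east, -0.006796 north), which points southeast.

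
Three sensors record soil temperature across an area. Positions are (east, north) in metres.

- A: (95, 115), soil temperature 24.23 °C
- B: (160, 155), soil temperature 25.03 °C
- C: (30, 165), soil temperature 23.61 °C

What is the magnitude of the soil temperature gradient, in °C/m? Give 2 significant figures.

With T = a·x + b·y + c and A as origin, the differences give:
  65·a + 40·b = +0.80
  (-65)·a + 50·b = -0.62
Eliminate b (×50 and ×40, subtract): 5850·a = 64.800 → a = ∂T/∂x = +0.01108
Back-substitute: b = ∂T/∂y = +0.002000.
|∇f| = √(0.01108² + 0.002000²) = 0.01126 °C/m

0.011 °C/m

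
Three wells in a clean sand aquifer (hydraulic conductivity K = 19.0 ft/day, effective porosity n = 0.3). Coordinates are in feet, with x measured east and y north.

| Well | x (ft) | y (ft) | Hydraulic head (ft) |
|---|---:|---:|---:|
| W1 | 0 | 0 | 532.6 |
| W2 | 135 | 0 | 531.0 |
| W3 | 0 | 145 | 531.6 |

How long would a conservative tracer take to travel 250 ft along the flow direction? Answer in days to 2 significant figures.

290 days

∂h/∂x = (531.0 − 532.6) / (135 − 0) = -0.01185
∂h/∂y = (531.6 − 532.6) / (145 − 0) = -0.006897
|∇h| = √(-0.01185² + -0.006897²) = 0.01371
Seepage velocity v = K·i/n = 19.0 × 0.01371 / 0.3 = 0.8683 ft/day.
t = 250 / 0.8683 = 287.9 days.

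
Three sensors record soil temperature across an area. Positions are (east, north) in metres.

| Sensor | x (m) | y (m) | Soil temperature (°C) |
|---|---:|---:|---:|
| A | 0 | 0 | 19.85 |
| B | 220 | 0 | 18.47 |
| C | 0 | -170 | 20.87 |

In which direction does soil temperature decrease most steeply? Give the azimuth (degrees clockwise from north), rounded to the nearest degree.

∂T/∂x = (18.47 − 19.85) / (220 − 0) = -0.006273
∂T/∂y = (20.87 − 19.85) / (-170 − 0) = -0.006000
Steepest decrease is along −∇f: components (+0.006273 E, +0.006000 N).
Azimuth = atan2(+0.006273, +0.006000) = 46.3° ≈ 046°.

046°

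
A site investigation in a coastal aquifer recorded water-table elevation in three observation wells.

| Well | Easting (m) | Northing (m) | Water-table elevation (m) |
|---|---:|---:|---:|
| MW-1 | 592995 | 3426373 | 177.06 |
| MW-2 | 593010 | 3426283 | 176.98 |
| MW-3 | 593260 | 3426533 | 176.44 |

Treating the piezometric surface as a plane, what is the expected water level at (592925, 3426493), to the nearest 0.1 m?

Three-point gradient (reference MW-1): Δ to MW-2 = (15, -90, -0.08), Δ to MW-3 = (265, 160, -0.62).
∂h/∂x = -0.002613, ∂h/∂y = +0.0004533 (det = 26250).
h(592925, 3426493) = 177.06 + (-0.002613)·(-70) + (+0.0004533)·(120) = 177.06 +0.183 +0.054 = 177.297 m.

177.3 m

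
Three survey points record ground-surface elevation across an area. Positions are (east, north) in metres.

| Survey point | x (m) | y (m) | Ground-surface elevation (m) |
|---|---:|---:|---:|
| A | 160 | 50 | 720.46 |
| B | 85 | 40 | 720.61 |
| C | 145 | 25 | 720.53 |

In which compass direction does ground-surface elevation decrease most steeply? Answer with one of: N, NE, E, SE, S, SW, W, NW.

Taking A as reference: B−A = (-75, -10, +0.15); C−A = (-15, -25, +0.07).
Solve a·Δx + b·Δy = Δz: det = (-75)·(-25) − (-15)·(-10) = 1725.
∂z/∂x = [(+0.15)·(-25) − (+0.07)·(-10)] / 1725 = -0.001768
∂z/∂y = [(-75)·(+0.07) − (-15)·(+0.15)] / 1725 = -0.001739
Steepest decrease is along −∇f = (+0.001768 E, +0.001739 N) → northeast.

NE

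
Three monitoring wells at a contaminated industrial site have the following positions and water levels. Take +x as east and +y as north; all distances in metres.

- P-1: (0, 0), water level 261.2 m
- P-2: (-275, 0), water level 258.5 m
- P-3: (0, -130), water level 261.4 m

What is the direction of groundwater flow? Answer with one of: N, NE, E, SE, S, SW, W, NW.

W

∂h/∂x = (258.5 − 261.2) / (-275 − 0) = +0.009818
∂h/∂y = (261.4 − 261.2) / (-130 − 0) = -0.001538
Flow = −∇h = (-0.009818 east, +0.001538 north), which points west.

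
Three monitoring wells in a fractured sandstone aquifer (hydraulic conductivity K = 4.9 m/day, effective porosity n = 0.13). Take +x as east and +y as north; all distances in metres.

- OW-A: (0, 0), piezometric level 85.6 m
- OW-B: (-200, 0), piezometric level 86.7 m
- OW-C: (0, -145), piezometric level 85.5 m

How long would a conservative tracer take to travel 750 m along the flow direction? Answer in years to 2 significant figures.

9.8 years

∂h/∂x = (86.7 − 85.6) / (-200 − 0) = -0.005500
∂h/∂y = (85.5 − 85.6) / (-145 − 0) = +0.0006897
|∇h| = √(-0.005500² + 0.0006897²) = 0.005543
Seepage velocity v = K·i/n = 4.9 × 0.005543 / 0.13 = 0.2089 m/day.
t = 750 / 0.2089 = 3590 days = 9.83 years.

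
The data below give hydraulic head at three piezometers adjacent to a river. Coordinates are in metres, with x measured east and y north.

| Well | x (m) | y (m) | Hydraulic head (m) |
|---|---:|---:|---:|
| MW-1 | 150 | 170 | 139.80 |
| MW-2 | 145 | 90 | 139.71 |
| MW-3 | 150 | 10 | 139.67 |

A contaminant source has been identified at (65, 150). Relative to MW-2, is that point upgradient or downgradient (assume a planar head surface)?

downgradient

Three-point gradient (reference MW-1): Δ to MW-2 = (-5, -80, -0.09), Δ to MW-3 = (0, -160, -0.13).
∂h/∂x = +0.005000, ∂h/∂y = +0.0008125 (det = 800).
Head at (65, 150) = 139.80 + (+0.005000)·(-85) + (+0.0008125)·(-20) = 139.36 m.
That is lower than the 139.71 m at MW-2, so the point is downgradient.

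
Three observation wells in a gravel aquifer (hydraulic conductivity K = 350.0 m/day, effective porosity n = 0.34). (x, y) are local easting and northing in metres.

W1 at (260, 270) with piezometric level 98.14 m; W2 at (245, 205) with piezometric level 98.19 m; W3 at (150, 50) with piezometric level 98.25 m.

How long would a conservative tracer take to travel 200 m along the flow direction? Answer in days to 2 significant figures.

With h = a·x + b·y + c and W1 as origin, the differences give:
  (-15)·a + (-65)·b = +0.05
  (-110)·a + (-220)·b = +0.11
Eliminate b (×(-220) and ×(-65), subtract): -3850·a = -3.850 → a = ∂h/∂x = +0.0010000
Back-substitute: b = ∂h/∂y = -0.0010000.
|∇h| = √(0.0010000² + -0.0010000²) = 0.001414
Seepage velocity v = K·i/n = 350.0 × 0.001414 / 0.34 = 1.456 m/day.
t = 200 / 1.456 = 137.4 days.

140 days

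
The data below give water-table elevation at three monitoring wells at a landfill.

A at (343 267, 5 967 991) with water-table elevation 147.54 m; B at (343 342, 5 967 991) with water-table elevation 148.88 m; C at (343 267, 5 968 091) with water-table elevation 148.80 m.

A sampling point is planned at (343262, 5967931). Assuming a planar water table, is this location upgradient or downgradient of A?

downgradient

∂h/∂x = (148.88 − 147.54) / (343342 − 343267) = +0.01787
∂h/∂y = (148.80 − 147.54) / (5968091 − 5967991) = +0.01260
Head at (343262, 5967931) = 147.54 + (+0.01787)·(-5) + (+0.01260)·(-60) = 146.69 m.
That is lower than the 147.54 m at A, so the point is downgradient.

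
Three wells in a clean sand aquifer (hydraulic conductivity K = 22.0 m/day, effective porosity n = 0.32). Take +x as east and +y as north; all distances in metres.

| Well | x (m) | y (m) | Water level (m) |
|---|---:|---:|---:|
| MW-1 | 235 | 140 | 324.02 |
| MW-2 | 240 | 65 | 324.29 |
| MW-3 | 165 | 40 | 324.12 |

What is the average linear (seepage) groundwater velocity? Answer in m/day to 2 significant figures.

With h = a·x + b·y + c and MW-1 as origin, the differences give:
  5·a + (-75)·b = +0.27
  (-70)·a + (-100)·b = +0.10
Eliminate b (×(-100) and ×(-75), subtract): -5750·a = -19.500 → a = ∂h/∂x = +0.003391
Back-substitute: b = ∂h/∂y = -0.003374.
|∇h| = √(0.003391² + -0.003374²) = 0.004784
Seepage velocity v = K·i/n = 22.0 × 0.004784 / 0.32 = 0.3289 m/day.

0.33 m/day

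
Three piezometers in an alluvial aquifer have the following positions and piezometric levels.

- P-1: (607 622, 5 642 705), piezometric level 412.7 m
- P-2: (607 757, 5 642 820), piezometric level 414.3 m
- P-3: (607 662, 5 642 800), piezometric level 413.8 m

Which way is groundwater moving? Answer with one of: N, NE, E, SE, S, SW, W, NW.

S

Differences from P-1: to P-2 (Δx, Δy, Δh) = (135, 115, +1.6); to P-3 = (40, 95, +1.1).
Solve a·Δx + b·Δy = Δh: det = 135·95 − 40·115 = 8225.
∂h/∂x = [(+1.6)·95 − (+1.1)·115] / 8225 = +0.003100
∂h/∂y = [135·(+1.1) − 40·(+1.6)] / 8225 = +0.01027
Flow = −∇h = (-0.003100 east, -0.01027 north), which points south.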